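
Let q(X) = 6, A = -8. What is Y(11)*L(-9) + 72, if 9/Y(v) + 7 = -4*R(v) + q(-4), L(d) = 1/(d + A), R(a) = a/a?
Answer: 6129/85 ≈ 72.106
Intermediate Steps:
R(a) = 1
L(d) = 1/(-8 + d) (L(d) = 1/(d - 8) = 1/(-8 + d))
Y(v) = -9/5 (Y(v) = 9/(-7 + (-4*1 + 6)) = 9/(-7 + (-4 + 6)) = 9/(-7 + 2) = 9/(-5) = 9*(-1/5) = -9/5)
Y(11)*L(-9) + 72 = -9/(5*(-8 - 9)) + 72 = -9/5/(-17) + 72 = -9/5*(-1/17) + 72 = 9/85 + 72 = 6129/85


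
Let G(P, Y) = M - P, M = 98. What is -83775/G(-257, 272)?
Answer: -16755/71 ≈ -235.99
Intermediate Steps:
G(P, Y) = 98 - P
-83775/G(-257, 272) = -83775/(98 - 1*(-257)) = -83775/(98 + 257) = -83775/355 = -83775*1/355 = -16755/71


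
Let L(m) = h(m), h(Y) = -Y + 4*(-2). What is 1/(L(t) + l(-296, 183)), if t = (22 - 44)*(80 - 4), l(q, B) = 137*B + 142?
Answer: 1/26877 ≈ 3.7207e-5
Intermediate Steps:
l(q, B) = 142 + 137*B
h(Y) = -8 - Y (h(Y) = -Y - 8 = -8 - Y)
t = -1672 (t = -22*76 = -1672)
L(m) = -8 - m
1/(L(t) + l(-296, 183)) = 1/((-8 - 1*(-1672)) + (142 + 137*183)) = 1/((-8 + 1672) + (142 + 25071)) = 1/(1664 + 25213) = 1/26877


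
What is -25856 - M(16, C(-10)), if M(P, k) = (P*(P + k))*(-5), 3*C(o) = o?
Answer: -74528/3 ≈ -24843.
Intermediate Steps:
C(o) = o/3
M(P, k) = -5*P*(P + k)
-25856 - M(16, C(-10)) = -25856 - (-5)*16*(16 + (⅓)*(-10)) = -25856 - (-5)*16*(16 - 10/3) = -25856 - (-5)*16*38/3 = -25856 - 1*(-3040/3) = -25856 + 3040/3 = -74528/3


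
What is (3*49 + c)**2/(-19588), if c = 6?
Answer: -23409/19588 ≈ -1.1951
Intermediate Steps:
(3*49 + c)**2/(-19588) = (3*49 + 6)**2/(-19588) = (147 + 6)**2*(-1/19588) = 153**2*(-1/19588) = 23409*(-1/19588) = -23409/19588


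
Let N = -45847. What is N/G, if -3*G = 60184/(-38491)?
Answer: -5294090631/60184 ≈ -87965.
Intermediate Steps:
G = 60184/115473 (G = -60184/(3*(-38491)) = -60184*(-1)/(3*38491) = -1/3*(-60184/38491) = 60184/115473 ≈ 0.52120)
N/G = -45847/60184/115473 = -45847*115473/60184 = -5294090631/60184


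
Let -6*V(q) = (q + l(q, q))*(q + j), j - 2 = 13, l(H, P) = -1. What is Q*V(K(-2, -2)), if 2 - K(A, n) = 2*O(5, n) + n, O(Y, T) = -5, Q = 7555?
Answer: -2848235/6 ≈ -4.7471e+5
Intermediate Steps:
j = 15 (j = 2 + 13 = 15)
K(A, n) = 12 - n (K(A, n) = 2 - (2*(-5) + n) = 2 - (-10 + n) = 2 + (10 - n) = 12 - n)
V(q) = -(-1 + q)*(15 + q)/6 (V(q) = -(q - 1)*(q + 15)/6 = -(-1 + q)*(15 + q)/6)
Q*V(K(-2, -2)) = 7555*(5/2 - 7*(12 - 1*(-2))/3 - (12 - 1*(-2))**2/6) = 7555*(5/2 - 7*(12 + 2)/3 - (12 + 2)**2/6) = 7555*(5/2 - 7/3*14 - 1/6*14**2) = 7555*(5/2 - 98/3 - 1/6*196) = 7555*(5/2 - 98/3 - 98/3) = 7555*(-377/6) = -2848235/6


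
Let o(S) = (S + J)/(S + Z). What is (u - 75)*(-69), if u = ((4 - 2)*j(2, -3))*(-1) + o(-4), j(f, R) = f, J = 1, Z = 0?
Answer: 21597/4 ≈ 5399.3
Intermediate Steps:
o(S) = (1 + S)/S (o(S) = (S + 1)/(S + 0) = (1 + S)/S)
u = -13/4 (u = ((4 - 2)*2)*(-1) + (1 - 4)/(-4) = (2*2)*(-1) - ¼*(-3) = 4*(-1) + ¾ = -4 + ¾ = -13/4 ≈ -3.2500)
(u - 75)*(-69) = (-13/4 - 75)*(-69) = -313/4*(-69) = 21597/4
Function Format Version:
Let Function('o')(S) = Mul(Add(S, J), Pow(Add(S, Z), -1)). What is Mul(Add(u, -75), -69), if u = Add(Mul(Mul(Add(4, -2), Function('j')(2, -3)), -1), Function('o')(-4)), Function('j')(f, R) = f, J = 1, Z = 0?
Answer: Rational(21597, 4) ≈ 5399.3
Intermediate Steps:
Function('o')(S) = Mul(Pow(S, -1), Add(1, S)) (Function('o')(S) = Mul(Add(S, 1), Pow(Add(S, 0), -1)) = Mul(Add(1, S), Pow(S, -1)) = Mul(Pow(S, -1), Add(1, S)))
u = Rational(-13, 4) (u = Add(Mul(Mul(Add(4, -2), 2), -1), Mul(Pow(-4, -1), Add(1, -4))) = Add(Mul(Mul(2, 2), -1), Mul(Rational(-1, 4), -3)) = Add(Mul(4, -1), Rational(3, 4)) = Add(-4, Rational(3, 4)) = Rational(-13, 4) ≈ -3.2500)
Mul(Add(u, -75), -69) = Mul(Add(Rational(-13, 4), -75), -69) = Mul(Rational(-313, 4), -69) = Rational(21597, 4)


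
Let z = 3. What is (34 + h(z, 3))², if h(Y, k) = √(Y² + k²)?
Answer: 1174 + 204*√2 ≈ 1462.5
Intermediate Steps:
(34 + h(z, 3))² = (34 + √(3² + 3²))² = (34 + √(9 + 9))² = (34 + √18)² = (34 + 3*√2)²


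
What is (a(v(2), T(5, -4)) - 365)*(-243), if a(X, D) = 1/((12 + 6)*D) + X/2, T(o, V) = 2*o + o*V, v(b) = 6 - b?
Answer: 1764207/20 ≈ 88210.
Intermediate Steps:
T(o, V) = 2*o + V*o
a(X, D) = X/2 + 1/(18*D) (a(X, D) = 1/(18*D) + X*(1/2) = 1/(18*D) + X/2 = X/2 + 1/(18*D))
(a(v(2), T(5, -4)) - 365)*(-243) = (((6 - 1*2)/2 + 1/(18*((5*(2 - 4))))) - 365)*(-243) = (((6 - 2)/2 + 1/(18*((5*(-2))))) - 365)*(-243) = (((1/2)*4 + (1/18)/(-10)) - 365)*(-243) = ((2 + (1/18)*(-1/10)) - 365)*(-243) = ((2 - 1/180) - 365)*(-243) = (359/180 - 365)*(-243) = -65341/180*(-243) = 1764207/20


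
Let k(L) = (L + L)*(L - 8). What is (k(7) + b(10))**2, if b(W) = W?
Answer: 16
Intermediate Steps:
k(L) = 2*L*(-8 + L) (k(L) = (2*L)*(-8 + L) = 2*L*(-8 + L))
(k(7) + b(10))**2 = (2*7*(-8 + 7) + 10)**2 = (2*7*(-1) + 10)**2 = (-14 + 10)**2 = (-4)**2 = 16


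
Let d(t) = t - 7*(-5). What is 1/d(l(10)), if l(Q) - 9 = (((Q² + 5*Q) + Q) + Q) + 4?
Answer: 1/218 ≈ 0.0045872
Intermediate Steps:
l(Q) = 13 + Q² + 7*Q (l(Q) = 9 + ((((Q² + 5*Q) + Q) + Q) + 4) = 9 + (((Q² + 6*Q) + Q) + 4) = 9 + ((Q² + 7*Q) + 4) = 9 + (4 + Q² + 7*Q) = 13 + Q² + 7*Q)
d(t) = 35 + t (d(t) = t + 35 = 35 + t)
1/d(l(10)) = 1/(35 + (13 + 10² + 7*10)) = 1/(35 + (13 + 100 + 70)) = 1/(35 + 183) = 1/218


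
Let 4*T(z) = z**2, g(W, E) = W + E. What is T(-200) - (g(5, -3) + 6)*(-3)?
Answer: 10024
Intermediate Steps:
g(W, E) = E + W
T(z) = z**2/4
T(-200) - (g(5, -3) + 6)*(-3) = (1/4)*(-200)**2 - ((-3 + 5) + 6)*(-3) = (1/4)*40000 - (2 + 6)*(-3) = 10000 - 8*(-3) = 10000 - 1*(-24) = 10000 + 24 = 10024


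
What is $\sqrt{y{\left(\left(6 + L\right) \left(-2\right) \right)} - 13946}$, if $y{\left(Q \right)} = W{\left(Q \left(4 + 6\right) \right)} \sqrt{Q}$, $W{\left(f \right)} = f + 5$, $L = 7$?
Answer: $\sqrt{-13946 - 255 i \sqrt{26}} \approx 5.4992 - 118.22 i$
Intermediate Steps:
$W{\left(f \right)} = 5 + f$
$y{\left(Q \right)} = \sqrt{Q} \left(5 + 10 Q\right)$ ($y{\left(Q \right)} = \left(5 + Q \left(4 + 6\right)\right) \sqrt{Q} = \left(5 + Q 10\right) \sqrt{Q} = \left(5 + 10 Q\right) \sqrt{Q} = \sqrt{Q} \left(5 + 10 Q\right)$)
$\sqrt{y{\left(\left(6 + L\right) \left(-2\right) \right)} - 13946} = \sqrt{\sqrt{\left(6 + 7\right) \left(-2\right)} \left(5 + 10 \left(6 + 7\right) \left(-2\right)\right) - 13946} = \sqrt{\sqrt{13 \left(-2\right)} \left(5 + 10 \cdot 13 \left(-2\right)\right) - 13946} = \sqrt{\sqrt{-26} \left(5 + 10 \left(-26\right)\right) - 13946} = \sqrt{i \sqrt{26} \left(5 - 260\right) - 13946} = \sqrt{i \sqrt{26} \left(-255\right) - 13946} = \sqrt{- 255 i \sqrt{26} - 13946} = \sqrt{-13946 - 255 i \sqrt{26}}$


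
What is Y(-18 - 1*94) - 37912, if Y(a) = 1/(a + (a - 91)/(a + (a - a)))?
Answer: -66838872/1763 ≈ -37912.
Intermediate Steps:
Y(a) = 1/(a + (-91 + a)/a) (Y(a) = 1/(a + (-91 + a)/(a + 0)) = 1/(a + (-91 + a)/a))
Y(-18 - 1*94) - 37912 = (-18 - 1*94)/(-91 + (-18 - 1*94) + (-18 - 1*94)²) - 37912 = (-18 - 94)/(-91 + (-18 - 94) + (-18 - 94)²) - 37912 = -112/(-91 - 112 + (-112)²) - 37912 = -112/(-91 - 112 + 12544) - 37912 = -112/12341 - 37912 = -112*1/12341 - 37912 = -16/1763 - 37912 = -66838872/1763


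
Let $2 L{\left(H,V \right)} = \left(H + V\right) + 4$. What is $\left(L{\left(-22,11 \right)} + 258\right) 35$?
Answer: $\frac{17815}{2} \approx 8907.5$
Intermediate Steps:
$L{\left(H,V \right)} = 2 + \frac{H}{2} + \frac{V}{2}$ ($L{\left(H,V \right)} = \frac{\left(H + V\right) + 4}{2} = \frac{4 + H + V}{2} = 2 + \frac{H}{2} + \frac{V}{2}$)
$\left(L{\left(-22,11 \right)} + 258\right) 35 = \left(\left(2 + \frac{1}{2} \left(-22\right) + \frac{1}{2} \cdot 11\right) + 258\right) 35 = \left(\left(2 - 11 + \frac{11}{2}\right) + 258\right) 35 = \left(- \frac{7}{2} + 258\right) 35 = \frac{509}{2} \cdot 35 = \frac{17815}{2}$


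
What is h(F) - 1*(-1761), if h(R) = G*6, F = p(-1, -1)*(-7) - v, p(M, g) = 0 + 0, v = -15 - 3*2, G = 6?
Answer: 1797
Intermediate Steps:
v = -21 (v = -15 - 1*6 = -15 - 6 = -21)
p(M, g) = 0
F = 21 (F = 0*(-7) - 1*(-21) = 0 + 21 = 21)
h(R) = 36 (h(R) = 6*6 = 36)
h(F) - 1*(-1761) = 36 - 1*(-1761) = 36 + 1761 = 1797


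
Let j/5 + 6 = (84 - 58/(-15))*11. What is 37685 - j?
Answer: 98647/3 ≈ 32882.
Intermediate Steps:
j = 14408/3 (j = -30 + 5*((84 - 58/(-15))*11) = -30 + 5*((84 - 58*(-1/15))*11) = -30 + 5*((84 + 58/15)*11) = -30 + 5*((1318/15)*11) = -30 + 5*(14498/15) = -30 + 14498/3 = 14408/3 ≈ 4802.7)
37685 - j = 37685 - 1*14408/3 = 37685 - 14408/3 = 98647/3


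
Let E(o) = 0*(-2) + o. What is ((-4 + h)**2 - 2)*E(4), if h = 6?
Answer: 8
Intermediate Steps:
E(o) = o (E(o) = 0 + o = o)
((-4 + h)**2 - 2)*E(4) = ((-4 + 6)**2 - 2)*4 = (2**2 - 2)*4 = (4 - 2)*4 = 2*4 = 8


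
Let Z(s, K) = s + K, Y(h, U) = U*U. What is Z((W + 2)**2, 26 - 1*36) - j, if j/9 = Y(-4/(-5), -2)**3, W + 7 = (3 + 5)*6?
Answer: 1263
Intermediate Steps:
Y(h, U) = U**2
W = 41 (W = -7 + (3 + 5)*6 = -7 + 8*6 = -7 + 48 = 41)
j = 576 (j = 9*((-2)**2)**3 = 9*4**3 = 9*64 = 576)
Z(s, K) = K + s
Z((W + 2)**2, 26 - 1*36) - j = ((26 - 1*36) + (41 + 2)**2) - 1*576 = ((26 - 36) + 43**2) - 576 = (-10 + 1849) - 576 = 1839 - 576 = 1263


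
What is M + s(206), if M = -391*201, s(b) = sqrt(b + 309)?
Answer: -78591 + sqrt(515) ≈ -78568.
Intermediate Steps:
s(b) = sqrt(309 + b)
M = -78591
M + s(206) = -78591 + sqrt(309 + 206) = -78591 + sqrt(515)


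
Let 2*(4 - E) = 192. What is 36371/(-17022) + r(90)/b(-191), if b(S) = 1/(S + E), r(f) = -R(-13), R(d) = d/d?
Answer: 4780855/17022 ≈ 280.86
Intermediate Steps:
R(d) = 1
E = -92 (E = 4 - ½*192 = 4 - 96 = -92)
r(f) = -1 (r(f) = -1*1 = -1)
b(S) = 1/(-92 + S) (b(S) = 1/(S - 92) = 1/(-92 + S))
36371/(-17022) + r(90)/b(-191) = 36371/(-17022) - 1/(1/(-92 - 191)) = 36371*(-1/17022) - 1/(1/(-283)) = -36371/17022 - 1/(-1/283) = -36371/17022 - 1*(-283) = -36371/17022 + 283 = 4780855/17022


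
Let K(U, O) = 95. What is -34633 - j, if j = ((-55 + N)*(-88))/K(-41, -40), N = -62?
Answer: -3300431/95 ≈ -34741.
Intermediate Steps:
j = 10296/95 (j = ((-55 - 62)*(-88))/95 = -117*(-88)*(1/95) = 10296*(1/95) = 10296/95 ≈ 108.38)
-34633 - j = -34633 - 1*10296/95 = -34633 - 10296/95 = -3300431/95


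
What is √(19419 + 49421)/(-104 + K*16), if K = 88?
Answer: √17210/652 ≈ 0.20121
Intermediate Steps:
√(19419 + 49421)/(-104 + K*16) = √(19419 + 49421)/(-104 + 88*16) = √68840/(-104 + 1408) = (2*√17210)/1304 = (2*√17210)*(1/1304) = √17210/652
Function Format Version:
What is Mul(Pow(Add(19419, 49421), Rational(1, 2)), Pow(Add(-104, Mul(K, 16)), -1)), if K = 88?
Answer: Mul(Rational(1, 652), Pow(17210, Rational(1, 2))) ≈ 0.20121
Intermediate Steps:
Mul(Pow(Add(19419, 49421), Rational(1, 2)), Pow(Add(-104, Mul(K, 16)), -1)) = Mul(Pow(Add(19419, 49421), Rational(1, 2)), Pow(Add(-104, Mul(88, 16)), -1)) = Mul(Pow(68840, Rational(1, 2)), Pow(Add(-104, 1408), -1)) = Mul(Mul(2, Pow(17210, Rational(1, 2))), Pow(1304, -1)) = Mul(Mul(2, Pow(17210, Rational(1, 2))), Rational(1, 1304)) = Mul(Rational(1, 652), Pow(17210, Rational(1, 2)))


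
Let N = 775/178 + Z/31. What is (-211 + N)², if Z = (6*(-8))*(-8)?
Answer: 1149014630241/30448324 ≈ 37737.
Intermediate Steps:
Z = 384 (Z = -48*(-8) = 384)
N = 92377/5518 (N = 775/178 + 384/31 = 92377/5518 ≈ 16.741)
(-211 + N)² = (-211 + 92377/5518)² = (-1071921/5518)² = 1149014630241/30448324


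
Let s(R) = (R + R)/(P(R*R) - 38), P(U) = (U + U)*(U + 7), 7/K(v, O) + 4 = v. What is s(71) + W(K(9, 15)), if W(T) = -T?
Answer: -178128288/127234745 ≈ -1.4000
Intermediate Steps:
K(v, O) = 7/(-4 + v)
P(U) = 2*U*(7 + U) (P(U) = (2*U)*(7 + U) = 2*U*(7 + U))
s(R) = 2*R/(-38 + 2*R²*(7 + R²)) (s(R) = (R + R)/(2*(R*R)*(7 + R*R) - 38) = (2*R)/(2*R²*(7 + R²) - 38) = (2*R)/(-38 + 2*R²*(7 + R²)) = 2*R/(-38 + 2*R²*(7 + R²)))
s(71) + W(K(9, 15)) = 71/(-19 + 71²*(7 + 71²)) - 7/(-4 + 9) = 71/(-19 + 5041*(7 + 5041)) - 7/5 = 71/(-19 + 5041*5048) - 7/5 = 71/(-19 + 25446968) - 1*7/5 = 71/25446949 - 7/5 = -178128288/127234745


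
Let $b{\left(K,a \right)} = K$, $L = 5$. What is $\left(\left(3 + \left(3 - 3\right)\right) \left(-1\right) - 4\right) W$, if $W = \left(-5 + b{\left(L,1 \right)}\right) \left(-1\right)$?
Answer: $0$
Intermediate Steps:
$W = 0$ ($W = \left(-5 + 5\right) \left(-1\right) = 0 \left(-1\right) = 0$)
$\left(\left(3 + \left(3 - 3\right)\right) \left(-1\right) - 4\right) W = \left(\left(3 + \left(3 - 3\right)\right) \left(-1\right) - 4\right) 0 = \left(\left(3 + 0\right) \left(-1\right) - 4\right) 0 = \left(3 \left(-1\right) - 4\right) 0 = \left(-3 - 4\right) 0 = \left(-7\right) 0 = 0$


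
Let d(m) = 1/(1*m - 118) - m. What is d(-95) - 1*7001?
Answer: -1470979/213 ≈ -6906.0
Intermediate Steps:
d(m) = 1/(-118 + m) - m (d(m) = 1/(m - 118) - m = 1/(-118 + m) - m)
d(-95) - 1*7001 = (1 - 1*(-95)² + 118*(-95))/(-118 - 95) - 1*7001 = (1 - 1*9025 - 11210)/(-213) - 7001 = -(1 - 9025 - 11210)/213 - 7001 = -1/213*(-20234) - 7001 = 20234/213 - 7001 = -1470979/213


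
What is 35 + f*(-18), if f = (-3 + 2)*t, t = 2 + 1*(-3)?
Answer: 17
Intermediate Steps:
t = -1 (t = 2 - 3 = -1)
f = 1 (f = (-3 + 2)*(-1) = -1*(-1) = 1)
35 + f*(-18) = 35 + 1*(-18) = 35 - 18 = 17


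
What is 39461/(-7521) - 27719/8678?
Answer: -550917157/65267238 ≈ -8.4409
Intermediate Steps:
39461/(-7521) - 27719/8678 = 39461*(-1/7521) - 27719*1/8678 = -39461/7521 - 27719/8678 = -550917157/65267238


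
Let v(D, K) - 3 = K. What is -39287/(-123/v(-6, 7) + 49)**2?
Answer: -3928700/134689 ≈ -29.169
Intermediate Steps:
v(D, K) = 3 + K
-39287/(-123/v(-6, 7) + 49)**2 = -39287/(-123/(3 + 7) + 49)**2 = -39287/(-123/10 + 49)**2 = -39287/((367/10)**2) = -39287/134689/100 = -39287*100/134689 = -3928700/134689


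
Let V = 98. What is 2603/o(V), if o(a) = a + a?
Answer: 2603/196 ≈ 13.281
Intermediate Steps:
o(a) = 2*a
2603/o(V) = 2603/((2*98)) = 2603/196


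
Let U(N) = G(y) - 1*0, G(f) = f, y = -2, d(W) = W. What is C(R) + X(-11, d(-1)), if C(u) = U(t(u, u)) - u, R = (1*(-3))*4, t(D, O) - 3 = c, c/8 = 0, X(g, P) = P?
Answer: 9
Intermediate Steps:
c = 0 (c = 8*0 = 0)
t(D, O) = 3 (t(D, O) = 3 + 0 = 3)
R = -12 (R = -3*4 = -12)
U(N) = -2 (U(N) = -2 - 1*0 = -2 + 0 = -2)
C(u) = -2 - u
C(R) + X(-11, d(-1)) = (-2 - 1*(-12)) - 1 = (-2 + 12) - 1 = 10 - 1 = 9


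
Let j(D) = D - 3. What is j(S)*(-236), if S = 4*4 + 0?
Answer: -3068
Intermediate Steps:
S = 16 (S = 16 + 0 = 16)
j(D) = -3 + D
j(S)*(-236) = (-3 + 16)*(-236) = 13*(-236) = -3068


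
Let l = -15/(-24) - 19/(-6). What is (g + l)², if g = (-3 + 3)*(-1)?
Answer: 8281/576 ≈ 14.377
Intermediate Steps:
l = 91/24 (l = -15*(-1/24) - 19*(-⅙) = 5/8 + 19/6 = 91/24 ≈ 3.7917)
g = 0 (g = 0*(-1) = 0)
(g + l)² = (0 + 91/24)² = (91/24)² = 8281/576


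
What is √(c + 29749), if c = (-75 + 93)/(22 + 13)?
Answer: √36443155/35 ≈ 172.48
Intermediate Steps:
c = 18/35 ≈ 0.51429
√(c + 29749) = √(18/35 + 29749) = √(1041233/35) = √36443155/35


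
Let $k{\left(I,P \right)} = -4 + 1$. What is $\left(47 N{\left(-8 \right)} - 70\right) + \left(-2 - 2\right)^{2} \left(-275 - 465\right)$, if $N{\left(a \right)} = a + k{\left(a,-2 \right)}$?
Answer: $-12427$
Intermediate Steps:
$k{\left(I,P \right)} = -3$
$N{\left(a \right)} = -3 + a$ ($N{\left(a \right)} = a - 3 = -3 + a$)
$\left(47 N{\left(-8 \right)} - 70\right) + \left(-2 - 2\right)^{2} \left(-275 - 465\right) = \left(47 \left(-3 - 8\right) - 70\right) + \left(-2 - 2\right)^{2} \left(-275 - 465\right) = \left(47 \left(-11\right) - 70\right) + \left(-4\right)^{2} \left(-740\right) = \left(-517 - 70\right) + 16 \left(-740\right) = -587 - 11840 = -12427$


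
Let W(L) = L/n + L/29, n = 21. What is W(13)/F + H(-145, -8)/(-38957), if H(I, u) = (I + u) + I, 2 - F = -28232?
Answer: 2574642419/334923185121 ≈ 0.0076873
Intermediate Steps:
F = 28234 (F = 2 - 1*(-28232) = 2 + 28232 = 28234)
H(I, u) = u + 2*I
W(L) = 50*L/609 (W(L) = L/21 + L/29 = 50*L/609)
W(13)/F + H(-145, -8)/(-38957) = ((50/609)*13)/28234 + (-8 + 2*(-145))/(-38957) = (650/609)*(1/28234) + (-8 - 290)*(-1/38957) = 325/8597253 - 298*(-1/38957) = 325/8597253 + 298/38957 = 2574642419/334923185121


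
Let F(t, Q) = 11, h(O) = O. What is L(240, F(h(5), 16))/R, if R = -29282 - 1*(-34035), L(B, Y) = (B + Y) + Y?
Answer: 262/4753 ≈ 0.055123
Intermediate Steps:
L(B, Y) = B + 2*Y
R = 4753 (R = -29282 + 34035 = 4753)
L(240, F(h(5), 16))/R = (240 + 2*11)/4753 = (240 + 22)*(1/4753) = 262*(1/4753) = 262/4753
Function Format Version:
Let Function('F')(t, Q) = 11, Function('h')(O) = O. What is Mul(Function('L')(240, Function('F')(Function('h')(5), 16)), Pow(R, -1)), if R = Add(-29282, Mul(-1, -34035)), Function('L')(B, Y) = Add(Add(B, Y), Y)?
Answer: Rational(262, 4753) ≈ 0.055123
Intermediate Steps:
Function('L')(B, Y) = Add(B, Mul(2, Y))
R = 4753 (R = Add(-29282, 34035) = 4753)
Mul(Function('L')(240, Function('F')(Function('h')(5), 16)), Pow(R, -1)) = Mul(Add(240, Mul(2, 11)), Pow(4753, -1)) = Mul(Add(240, 22), Rational(1, 4753)) = Mul(262, Rational(1, 4753)) = Rational(262, 4753)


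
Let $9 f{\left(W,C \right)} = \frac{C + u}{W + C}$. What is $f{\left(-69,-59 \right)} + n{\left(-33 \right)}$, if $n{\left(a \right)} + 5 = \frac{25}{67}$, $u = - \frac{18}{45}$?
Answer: $- \frac{196189}{42880} \approx -4.5753$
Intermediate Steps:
$u = - \frac{2}{5}$ ($u = \left(-18\right) \frac{1}{45} = - \frac{2}{5} \approx -0.4$)
$n{\left(a \right)} = - \frac{310}{67}$ ($n{\left(a \right)} = -5 + \frac{25}{67} = - \frac{310}{67}$)
$f{\left(W,C \right)} = \frac{- \frac{2}{5} + C}{9 \left(C + W\right)}$ ($f{\left(W,C \right)} = \frac{\left(C - \frac{2}{5}\right) \frac{1}{W + C}}{9} = \frac{\left(- \frac{2}{5} + C\right) \frac{1}{C + W}}{9} = \frac{\frac{1}{C + W} \left(- \frac{2}{5} + C\right)}{9} = \frac{- \frac{2}{5} + C}{9 \left(C + W\right)}$)
$f{\left(-69,-59 \right)} + n{\left(-33 \right)} = \frac{- \frac{2}{45} + \frac{1}{9} \left(-59\right)}{-59 - 69} - \frac{310}{67} = \frac{- \frac{2}{45} - \frac{59}{9}}{-128} - \frac{310}{67} = \left(- \frac{1}{128}\right) \left(- \frac{33}{5}\right) - \frac{310}{67} = \frac{33}{640} - \frac{310}{67} = - \frac{196189}{42880}$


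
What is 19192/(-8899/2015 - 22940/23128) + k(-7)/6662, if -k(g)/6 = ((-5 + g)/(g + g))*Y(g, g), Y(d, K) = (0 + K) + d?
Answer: -744812030281412/209886453233 ≈ -3548.6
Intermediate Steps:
Y(d, K) = K + d
k(g) = 30 - 6*g (k(g) = -6*(-5 + g)/(g + g)*(g + g) = -6*(-5 + g)/((2*g))*2*g = -6*(-5 + g)*(1/(2*g))*2*g = -6*(-5 + g)/(2*g)*2*g = -6*(-5 + g) = 30 - 6*g)
19192/(-8899/2015 - 22940/23128) + k(-7)/6662 = 19192/(-8899/2015 - 22940/23128) + (30 - 6*(-7))/6662 = 19192/(-8899*1/2015 - 22940*1/23128) + (30 + 42)*(1/6662) = 19192/(-8899/2015 - 5735/5782) + 72*(1/6662) = 19192/(-63010043/11650730) + 36/3331 = 19192*(-11650730/63010043) + 36/3331 = -223600810160/63010043 + 36/3331 = -744812030281412/209886453233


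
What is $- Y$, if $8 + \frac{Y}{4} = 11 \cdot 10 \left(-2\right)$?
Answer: $912$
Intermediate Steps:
$Y = -912$ ($Y = -32 + 4 \cdot 11 \cdot 10 \left(-2\right) = -32 + 4 \cdot 110 \left(-2\right) = -32 + 4 \left(-220\right) = -32 - 880 = -912$)
$- Y = \left(-1\right) \left(-912\right) = 912$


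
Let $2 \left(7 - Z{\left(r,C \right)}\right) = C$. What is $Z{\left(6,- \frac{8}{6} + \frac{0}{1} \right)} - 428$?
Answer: $- \frac{1261}{3} \approx -420.33$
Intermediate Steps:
$Z{\left(r,C \right)} = 7 - \frac{C}{2}$
$Z{\left(6,- \frac{8}{6} + \frac{0}{1} \right)} - 428 = \left(7 - \frac{- \frac{8}{6} + \frac{0}{1}}{2}\right) - 428 = \left(7 - \frac{\left(-8\right) \frac{1}{6} + 0 \cdot 1}{2}\right) - 428 = \left(7 - \frac{- \frac{4}{3} + 0}{2}\right) - 428 = \left(7 - - \frac{2}{3}\right) - 428 = \left(7 + \frac{2}{3}\right) - 428 = \frac{23}{3} - 428 = - \frac{1261}{3}$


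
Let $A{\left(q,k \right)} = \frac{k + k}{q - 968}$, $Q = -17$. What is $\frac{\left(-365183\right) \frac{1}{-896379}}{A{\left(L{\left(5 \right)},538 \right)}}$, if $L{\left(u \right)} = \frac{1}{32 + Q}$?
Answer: $- \frac{5302091977}{14467557060} \approx -0.36648$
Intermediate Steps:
$L{\left(u \right)} = \frac{1}{15}$ ($L{\left(u \right)} = \frac{1}{32 - 17} = \frac{1}{15}$)
$A{\left(q,k \right)} = \frac{2 k}{-968 + q}$
$\frac{\left(-365183\right) \frac{1}{-896379}}{A{\left(L{\left(5 \right)},538 \right)}} = \frac{\left(-365183\right) \frac{1}{-896379}}{2 \cdot 538 \frac{1}{-968 + \frac{1}{15}}} = \frac{\left(-365183\right) \left(- \frac{1}{896379}\right)}{2 \cdot 538 \frac{1}{- \frac{14519}{15}}} = \frac{365183}{896379 \cdot 2 \cdot 538 \left(- \frac{15}{14519}\right)} = \frac{365183}{896379 \left(- \frac{16140}{14519}\right)} = \frac{365183}{896379} \left(- \frac{14519}{16140}\right) = - \frac{5302091977}{14467557060}$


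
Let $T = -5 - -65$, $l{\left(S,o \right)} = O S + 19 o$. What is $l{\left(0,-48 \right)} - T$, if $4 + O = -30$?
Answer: $-972$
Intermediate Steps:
$O = -34$ ($O = -4 - 30 = -34$)
$l{\left(S,o \right)} = - 34 S + 19 o$
$T = 60$ ($T = -5 + 65 = 60$)
$l{\left(0,-48 \right)} - T = \left(\left(-34\right) 0 + 19 \left(-48\right)\right) - 60 = \left(0 - 912\right) - 60 = -912 - 60 = -972$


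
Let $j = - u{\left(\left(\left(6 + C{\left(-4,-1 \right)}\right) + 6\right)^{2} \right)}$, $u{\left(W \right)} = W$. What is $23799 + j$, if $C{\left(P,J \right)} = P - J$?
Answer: $23718$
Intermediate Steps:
$j = -81$ ($j = - \left(\left(6 - 3\right) + 6\right)^{2} = - \left(3 + 6\right)^{2} = - 9^{2} = \left(-1\right) 81 = -81$)
$23799 + j = 23799 - 81 = 23718$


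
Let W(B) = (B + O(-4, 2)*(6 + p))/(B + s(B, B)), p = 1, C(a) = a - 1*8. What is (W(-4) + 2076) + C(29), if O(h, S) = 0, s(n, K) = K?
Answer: 4195/2 ≈ 2097.5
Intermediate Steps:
C(a) = -8 + a (C(a) = a - 8 = -8 + a)
W(B) = ½ (W(B) = (B + 0*(6 + 1))/(B + B) = (B + 0*7)/((2*B)) = (B + 0)*(1/(2*B)) = B*(1/(2*B)) = ½)
(W(-4) + 2076) + C(29) = (½ + 2076) + (-8 + 29) = 4153/2 + 21 = 4195/2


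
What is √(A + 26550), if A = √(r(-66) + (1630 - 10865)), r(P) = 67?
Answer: √(26550 + 4*I*√573) ≈ 162.94 + 0.2938*I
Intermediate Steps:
A = 4*I*√573 (A = √(67 + (1630 - 10865)) = √(67 - 9235) = √(-9168) = 4*I*√573 ≈ 95.75*I)
√(A + 26550) = √(4*I*√573 + 26550) = √(26550 + 4*I*√573)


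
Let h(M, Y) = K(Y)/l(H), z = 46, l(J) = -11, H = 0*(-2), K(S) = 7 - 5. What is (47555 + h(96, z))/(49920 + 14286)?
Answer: 523103/706266 ≈ 0.74066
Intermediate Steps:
K(S) = 2
H = 0
h(M, Y) = -2/11 (h(M, Y) = 2/(-11) = 2*(-1/11) = -2/11)
(47555 + h(96, z))/(49920 + 14286) = (47555 - 2/11)/(49920 + 14286) = (523103/11)/64206 = (523103/11)*(1/64206) = 523103/706266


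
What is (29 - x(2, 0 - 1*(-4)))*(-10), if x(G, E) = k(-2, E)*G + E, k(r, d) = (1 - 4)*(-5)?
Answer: 50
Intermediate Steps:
k(r, d) = 15 (k(r, d) = -3*(-5) = 15)
x(G, E) = E + 15*G (x(G, E) = 15*G + E = E + 15*G)
(29 - x(2, 0 - 1*(-4)))*(-10) = (29 - ((0 - 1*(-4)) + 15*2))*(-10) = (29 - ((0 + 4) + 30))*(-10) = (29 - (4 + 30))*(-10) = (29 - 1*34)*(-10) = (29 - 34)*(-10) = -5*(-10) = 50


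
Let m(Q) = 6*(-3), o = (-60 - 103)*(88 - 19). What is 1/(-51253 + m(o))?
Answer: -1/51271 ≈ -1.9504e-5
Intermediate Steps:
o = -11247 (o = -163*69 = -11247)
m(Q) = -18
1/(-51253 + m(o)) = 1/(-51253 - 18) = 1/(-51271) = -1/51271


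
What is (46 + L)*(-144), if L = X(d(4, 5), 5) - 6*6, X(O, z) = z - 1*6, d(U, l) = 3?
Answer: -1296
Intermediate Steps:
X(O, z) = -6 + z (X(O, z) = z - 6 = -6 + z)
L = -37 (L = (-6 + 5) - 6*6 = -1 - 36 = -37)
(46 + L)*(-144) = (46 - 37)*(-144) = 9*(-144) = -1296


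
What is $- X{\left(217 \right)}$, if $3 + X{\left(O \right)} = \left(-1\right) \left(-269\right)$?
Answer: $-266$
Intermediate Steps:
$X{\left(O \right)} = 266$ ($X{\left(O \right)} = -3 - -269 = -3 + 269 = 266$)
$- X{\left(217 \right)} = \left(-1\right) 266 = -266$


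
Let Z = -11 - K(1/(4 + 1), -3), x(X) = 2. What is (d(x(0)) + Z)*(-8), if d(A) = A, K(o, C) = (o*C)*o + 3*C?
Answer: -24/25 ≈ -0.96000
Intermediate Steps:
K(o, C) = 3*C + C*o² (K(o, C) = (C*o)*o + 3*C = C*o² + 3*C = 3*C + C*o²)
Z = -47/25 (Z = -11 - (-3)*(3 + (1/(4 + 1))²) = -11 - (-3)*(3 + (1/5)²) = -11 - (-3)*(3 + (⅕)²) = -11 - (-3)*(3 + 1/25) = -11 - (-3)*76/25 = -11 - 1*(-228/25) = -11 + 228/25 = -47/25 ≈ -1.8800)
(d(x(0)) + Z)*(-8) = (2 - 47/25)*(-8) = (3/25)*(-8) = -24/25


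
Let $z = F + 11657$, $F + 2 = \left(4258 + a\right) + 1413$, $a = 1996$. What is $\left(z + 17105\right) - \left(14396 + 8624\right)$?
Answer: $13407$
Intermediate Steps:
$F = 7665$ ($F = -2 + \left(\left(4258 + 1996\right) + 1413\right) = -2 + \left(6254 + 1413\right) = -2 + 7667 = 7665$)
$z = 19322$ ($z = 7665 + 11657 = 19322$)
$\left(z + 17105\right) - \left(14396 + 8624\right) = \left(19322 + 17105\right) - \left(14396 + 8624\right) = 36427 - 23020 = 13407$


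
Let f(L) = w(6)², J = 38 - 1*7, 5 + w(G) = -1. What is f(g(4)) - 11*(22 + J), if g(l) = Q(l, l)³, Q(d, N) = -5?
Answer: -547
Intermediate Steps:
w(G) = -6 (w(G) = -5 - 1 = -6)
J = 31 (J = 38 - 7 = 31)
g(l) = -125 (g(l) = (-5)³ = -125)
f(L) = 36 (f(L) = (-6)² = 36)
f(g(4)) - 11*(22 + J) = 36 - 11*(22 + 31) = 36 - 11*53 = 36 - 1*583 = 36 - 583 = -547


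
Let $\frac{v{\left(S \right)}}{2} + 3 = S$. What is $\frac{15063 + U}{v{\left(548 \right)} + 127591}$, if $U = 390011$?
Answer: $\frac{405074}{128681} \approx 3.1479$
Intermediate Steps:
$v{\left(S \right)} = -6 + 2 S$
$\frac{15063 + U}{v{\left(548 \right)} + 127591} = \frac{15063 + 390011}{\left(-6 + 2 \cdot 548\right) + 127591} = \frac{405074}{\left(-6 + 1096\right) + 127591} = \frac{405074}{1090 + 127591} = \frac{405074}{128681}$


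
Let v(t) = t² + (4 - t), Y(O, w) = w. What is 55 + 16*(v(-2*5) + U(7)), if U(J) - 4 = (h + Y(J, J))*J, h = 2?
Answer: 2951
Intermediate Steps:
U(J) = 4 + J*(2 + J) (U(J) = 4 + (2 + J)*J = 4 + J*(2 + J))
v(t) = 4 + t² - t
55 + 16*(v(-2*5) + U(7)) = 55 + 16*((4 + (-2*5)² - (-2)*5) + (4 + 7² + 2*7)) = 55 + 16*((4 + (-10)² - 1*(-10)) + (4 + 49 + 14)) = 55 + 16*((4 + 100 + 10) + 67) = 55 + 16*(114 + 67) = 55 + 16*181 = 55 + 2896 = 2951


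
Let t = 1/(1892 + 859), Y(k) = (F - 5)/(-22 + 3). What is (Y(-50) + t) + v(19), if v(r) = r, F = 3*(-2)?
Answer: 1023391/52269 ≈ 19.579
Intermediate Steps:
F = -6
Y(k) = 11/19 (Y(k) = (-6 - 5)/(-22 + 3) = -11/(-19) = -11*(-1/19) = 11/19)
t = 1/2751 ≈ 0.00036350
(Y(-50) + t) + v(19) = (11/19 + 1/2751) + 19 = 30280/52269 + 19 = 1023391/52269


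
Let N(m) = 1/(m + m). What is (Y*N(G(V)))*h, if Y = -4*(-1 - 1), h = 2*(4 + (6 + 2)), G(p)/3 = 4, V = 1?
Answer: 8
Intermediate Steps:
G(p) = 12 (G(p) = 3*4 = 12)
h = 24 (h = 2*(4 + 8) = 2*12 = 24)
N(m) = 1/(2*m)
Y = 8 (Y = -4*(-2) = 8)
(Y*N(G(V)))*h = (8*((½)/12))*24 = (8*((½)*(1/12)))*24 = (8*(1/24))*24 = (⅓)*24 = 8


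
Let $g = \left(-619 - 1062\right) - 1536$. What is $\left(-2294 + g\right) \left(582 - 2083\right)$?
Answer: $8272011$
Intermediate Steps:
$g = -3217$ ($g = -1681 - 1536 = -3217$)
$\left(-2294 + g\right) \left(582 - 2083\right) = \left(-2294 - 3217\right) \left(582 - 2083\right) = \left(-5511\right) \left(-1501\right) = 8272011$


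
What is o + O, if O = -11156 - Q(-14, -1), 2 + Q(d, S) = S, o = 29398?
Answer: 18245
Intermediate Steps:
Q(d, S) = -2 + S
O = -11153 (O = -11156 - (-2 - 1) = -11156 - 1*(-3) = -11156 + 3 = -11153)
o + O = 29398 - 11153 = 18245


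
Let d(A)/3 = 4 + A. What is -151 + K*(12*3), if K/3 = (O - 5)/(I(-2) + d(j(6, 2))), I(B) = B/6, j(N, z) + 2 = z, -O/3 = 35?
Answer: -8185/7 ≈ -1169.3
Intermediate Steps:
O = -105 (O = -3*35 = -105)
j(N, z) = -2 + z
d(A) = 12 + 3*A (d(A) = 3*(4 + A) = 12 + 3*A)
I(B) = B/6 (I(B) = B*(⅙) = B/6)
K = -198/7 (K = 3*((-105 - 5)/((⅙)*(-2) + (12 + 3*(-2 + 2)))) = 3*(-110/(-⅓ + (12 + 3*0))) = 3*(-110/(-⅓ + (12 + 0))) = 3*(-110/(-⅓ + 12)) = 3*(-110/35/3) = 3*(-110*3/35) = 3*(-66/7) = -198/7 ≈ -28.286)
-151 + K*(12*3) = -151 - 2376*3/7 = -151 - 198/7*36 = -151 - 7128/7 = -8185/7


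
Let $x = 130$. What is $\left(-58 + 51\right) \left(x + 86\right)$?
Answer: $-1512$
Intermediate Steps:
$\left(-58 + 51\right) \left(x + 86\right) = \left(-58 + 51\right) \left(130 + 86\right) = \left(-7\right) 216 = -1512$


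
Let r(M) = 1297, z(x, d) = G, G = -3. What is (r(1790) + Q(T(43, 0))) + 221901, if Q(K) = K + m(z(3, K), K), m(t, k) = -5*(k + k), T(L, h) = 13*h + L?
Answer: 222811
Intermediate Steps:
T(L, h) = L + 13*h
z(x, d) = -3
m(t, k) = -10*k
Q(K) = -9*K (Q(K) = K - 10*K = -9*K)
(r(1790) + Q(T(43, 0))) + 221901 = (1297 - 9*(43 + 13*0)) + 221901 = (1297 - 9*(43 + 0)) + 221901 = (1297 - 9*43) + 221901 = (1297 - 387) + 221901 = 910 + 221901 = 222811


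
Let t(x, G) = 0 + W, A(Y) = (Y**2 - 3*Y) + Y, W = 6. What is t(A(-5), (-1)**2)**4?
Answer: 1296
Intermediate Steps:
A(Y) = Y**2 - 2*Y
t(x, G) = 6 (t(x, G) = 0 + 6 = 6)
t(A(-5), (-1)**2)**4 = 6**4 = 1296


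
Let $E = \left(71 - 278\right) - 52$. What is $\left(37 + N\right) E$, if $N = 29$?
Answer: $-17094$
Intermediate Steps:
$E = -259$ ($E = -207 - 52 = -259$)
$\left(37 + N\right) E = \left(37 + 29\right) \left(-259\right) = 66 \left(-259\right) = -17094$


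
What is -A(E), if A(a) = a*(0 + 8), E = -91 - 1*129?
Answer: 1760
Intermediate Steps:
E = -220 (E = -91 - 129 = -220)
A(a) = 8*a (A(a) = a*8 = 8*a)
-A(E) = -8*(-220) = -1*(-1760) = 1760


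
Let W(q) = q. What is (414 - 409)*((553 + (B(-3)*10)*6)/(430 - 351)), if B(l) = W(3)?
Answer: 3665/79 ≈ 46.392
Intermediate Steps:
B(l) = 3
(414 - 409)*((553 + (B(-3)*10)*6)/(430 - 351)) = (414 - 409)*((553 + (3*10)*6)/(430 - 351)) = 5*((553 + 30*6)/79) = 5*((553 + 180)*(1/79)) = 5*(733*(1/79)) = 5*(733/79) = 3665/79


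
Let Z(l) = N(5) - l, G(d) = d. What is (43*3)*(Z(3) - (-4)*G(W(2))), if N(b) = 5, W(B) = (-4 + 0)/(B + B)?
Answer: -258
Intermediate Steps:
W(B) = -2/B (W(B) = -4*1/(2*B) = -2/B)
Z(l) = 5 - l
(43*3)*(Z(3) - (-4)*G(W(2))) = (43*3)*((5 - 1*3) - (-4)*(-2/2)) = 129*((5 - 3) - (-4)*(-2*½)) = 129*(2 - (-4)*(-1)) = 129*(2 - 1*4) = 129*(2 - 4) = 129*(-2) = -258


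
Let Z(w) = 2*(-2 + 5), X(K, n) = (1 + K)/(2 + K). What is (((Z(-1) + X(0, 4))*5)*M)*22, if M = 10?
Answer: 7150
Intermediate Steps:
X(K, n) = (1 + K)/(2 + K)
Z(w) = 6 (Z(w) = 2*3 = 6)
(((Z(-1) + X(0, 4))*5)*M)*22 = (((6 + (1 + 0)/(2 + 0))*5)*10)*22 = (((6 + 1/2)*5)*10)*22 = (((6 + (½)*1)*5)*10)*22 = (((6 + ½)*5)*10)*22 = (((13/2)*5)*10)*22 = ((65/2)*10)*22 = 325*22 = 7150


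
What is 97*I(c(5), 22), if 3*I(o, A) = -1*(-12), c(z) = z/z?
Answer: 388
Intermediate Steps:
c(z) = 1
I(o, A) = 4 (I(o, A) = (-1*(-12))/3 = (⅓)*12 = 4)
97*I(c(5), 22) = 97*4 = 388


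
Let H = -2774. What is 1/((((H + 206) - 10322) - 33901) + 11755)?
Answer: -1/35036 ≈ -2.8542e-5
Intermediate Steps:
1/((((H + 206) - 10322) - 33901) + 11755) = 1/((((-2774 + 206) - 10322) - 33901) + 11755) = 1/(((-2568 - 10322) - 33901) + 11755) = 1/((-12890 - 33901) + 11755) = 1/(-46791 + 11755) = 1/(-35036) = -1/35036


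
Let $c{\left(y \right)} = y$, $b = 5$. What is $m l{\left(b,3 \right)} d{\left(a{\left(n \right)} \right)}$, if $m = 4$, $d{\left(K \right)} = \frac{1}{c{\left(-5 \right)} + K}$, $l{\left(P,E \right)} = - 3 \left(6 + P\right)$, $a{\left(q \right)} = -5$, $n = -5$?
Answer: $\frac{66}{5} \approx 13.2$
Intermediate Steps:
$l{\left(P,E \right)} = -18 - 3 P$
$d{\left(K \right)} = \frac{1}{-5 + K}$
$m l{\left(b,3 \right)} d{\left(a{\left(n \right)} \right)} = \frac{4 \left(-18 - 15\right)}{-5 - 5} = \frac{4 \left(-18 - 15\right)}{-10} = 4 \left(-33\right) \left(- \frac{1}{10}\right) = \left(-132\right) \left(- \frac{1}{10}\right) = \frac{66}{5}$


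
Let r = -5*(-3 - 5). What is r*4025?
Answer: 161000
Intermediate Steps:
r = 40 (r = -5*(-8) = 40)
r*4025 = 40*4025 = 161000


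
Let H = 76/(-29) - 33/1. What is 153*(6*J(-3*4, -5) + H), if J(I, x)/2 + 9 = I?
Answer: -1276173/29 ≈ -44006.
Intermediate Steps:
J(I, x) = -18 + 2*I
H = -1033/29 (H = 76*(-1/29) - 33*1 = -76/29 - 33 = -1033/29 ≈ -35.621)
153*(6*J(-3*4, -5) + H) = 153*(6*(-18 + 2*(-3*4)) - 1033/29) = 153*(6*(-18 + 2*(-12)) - 1033/29) = 153*(6*(-18 - 24) - 1033/29) = 153*(6*(-42) - 1033/29) = 153*(-252 - 1033/29) = 153*(-8341/29) = -1276173/29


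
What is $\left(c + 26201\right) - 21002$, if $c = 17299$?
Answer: $22498$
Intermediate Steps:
$\left(c + 26201\right) - 21002 = \left(17299 + 26201\right) - 21002 = 43500 - 21002 = 22498$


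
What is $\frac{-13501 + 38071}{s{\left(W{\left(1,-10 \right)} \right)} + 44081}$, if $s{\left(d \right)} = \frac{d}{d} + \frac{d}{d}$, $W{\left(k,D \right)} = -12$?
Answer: $\frac{1890}{3391} \approx 0.55736$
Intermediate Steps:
$s{\left(d \right)} = 2$ ($s{\left(d \right)} = 1 + 1 = 2$)
$\frac{-13501 + 38071}{s{\left(W{\left(1,-10 \right)} \right)} + 44081} = \frac{-13501 + 38071}{2 + 44081} = \frac{24570}{44083} = 24570 \cdot \frac{1}{44083} = \frac{1890}{3391}$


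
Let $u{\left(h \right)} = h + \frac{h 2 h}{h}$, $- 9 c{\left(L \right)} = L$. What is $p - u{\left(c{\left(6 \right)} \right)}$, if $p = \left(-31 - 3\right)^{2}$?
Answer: $1158$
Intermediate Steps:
$c{\left(L \right)} = - \frac{L}{9}$
$p = 1156$ ($p = \left(-34\right)^{2} = 1156$)
$u{\left(h \right)} = 3 h$ ($u{\left(h \right)} = h + \frac{2 h h}{h} = h + \frac{2 h^{2}}{h} = h + 2 h = 3 h$)
$p - u{\left(c{\left(6 \right)} \right)} = 1156 - 3 \left(\left(- \frac{1}{9}\right) 6\right) = 1156 - 3 \left(- \frac{2}{3}\right) = 1156 - -2 = 1156 + 2 = 1158$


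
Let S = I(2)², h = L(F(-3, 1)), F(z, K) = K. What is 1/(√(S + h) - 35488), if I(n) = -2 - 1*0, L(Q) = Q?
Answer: -35488/1259398139 - √5/1259398139 ≈ -2.8180e-5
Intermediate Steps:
I(n) = -2 (I(n) = -2 + 0 = -2)
h = 1
S = 4 (S = (-2)² = 4)
1/(√(S + h) - 35488) = 1/(√(4 + 1) - 35488) = 1/(√5 - 35488) = 1/(-35488 + √5)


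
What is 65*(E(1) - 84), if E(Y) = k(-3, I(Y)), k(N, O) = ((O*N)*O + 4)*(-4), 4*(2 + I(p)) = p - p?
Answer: -3380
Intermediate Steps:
I(p) = -2 (I(p) = -2 + (p - p)/4 = -2 + (¼)*0 = -2 + 0 = -2)
k(N, O) = -16 - 4*N*O² (k(N, O) = ((N*O)*O + 4)*(-4) = (N*O² + 4)*(-4) = (4 + N*O²)*(-4) = -16 - 4*N*O²)
E(Y) = 32 (E(Y) = -16 - 4*(-3)*(-2)² = -16 - 4*(-3)*4 = -16 + 48 = 32)
65*(E(1) - 84) = 65*(32 - 84) = 65*(-52) = -3380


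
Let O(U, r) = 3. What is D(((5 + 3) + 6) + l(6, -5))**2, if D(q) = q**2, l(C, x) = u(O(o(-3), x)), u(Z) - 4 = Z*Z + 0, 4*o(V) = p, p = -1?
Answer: 531441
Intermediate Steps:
o(V) = -1/4 (o(V) = (1/4)*(-1) = -1/4)
u(Z) = 4 + Z**2 (u(Z) = 4 + (Z*Z + 0) = 4 + (Z**2 + 0) = 4 + Z**2)
l(C, x) = 13 (l(C, x) = 4 + 3**2 = 4 + 9 = 13)
D(((5 + 3) + 6) + l(6, -5))**2 = ((((5 + 3) + 6) + 13)**2)**2 = (((8 + 6) + 13)**2)**2 = ((14 + 13)**2)**2 = (27**2)**2 = 729**2 = 531441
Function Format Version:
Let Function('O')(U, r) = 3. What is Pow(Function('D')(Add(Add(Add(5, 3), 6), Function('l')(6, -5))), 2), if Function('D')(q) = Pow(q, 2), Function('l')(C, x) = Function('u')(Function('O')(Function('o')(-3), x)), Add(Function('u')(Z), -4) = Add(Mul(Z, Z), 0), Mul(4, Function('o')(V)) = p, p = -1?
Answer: 531441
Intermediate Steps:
Function('o')(V) = Rational(-1, 4) (Function('o')(V) = Mul(Rational(1, 4), -1) = Rational(-1, 4))
Function('u')(Z) = Add(4, Pow(Z, 2)) (Function('u')(Z) = Add(4, Add(Mul(Z, Z), 0)) = Add(4, Add(Pow(Z, 2), 0)) = Add(4, Pow(Z, 2)))
Function('l')(C, x) = 13 (Function('l')(C, x) = Add(4, Pow(3, 2)) = Add(4, 9) = 13)
Pow(Function('D')(Add(Add(Add(5, 3), 6), Function('l')(6, -5))), 2) = Pow(Pow(Add(Add(Add(5, 3), 6), 13), 2), 2) = Pow(Pow(Add(Add(8, 6), 13), 2), 2) = Pow(Pow(Add(14, 13), 2), 2) = Pow(Pow(27, 2), 2) = Pow(729, 2) = 531441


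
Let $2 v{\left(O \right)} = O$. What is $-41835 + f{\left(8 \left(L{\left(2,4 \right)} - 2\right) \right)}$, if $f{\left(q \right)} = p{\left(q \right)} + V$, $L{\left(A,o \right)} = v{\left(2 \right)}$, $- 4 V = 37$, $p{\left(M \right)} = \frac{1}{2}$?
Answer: $- \frac{167375}{4} \approx -41844.0$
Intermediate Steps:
$v{\left(O \right)} = \frac{O}{2}$
$p{\left(M \right)} = \frac{1}{2}$
$V = - \frac{37}{4}$ ($V = \left(- \frac{1}{4}\right) 37 = - \frac{37}{4} \approx -9.25$)
$L{\left(A,o \right)} = 1$ ($L{\left(A,o \right)} = \frac{1}{2} \cdot 2 = 1$)
$f{\left(q \right)} = - \frac{35}{4}$ ($f{\left(q \right)} = \frac{1}{2} - \frac{37}{4} = - \frac{35}{4}$)
$-41835 + f{\left(8 \left(L{\left(2,4 \right)} - 2\right) \right)} = -41835 - \frac{35}{4} = - \frac{167375}{4}$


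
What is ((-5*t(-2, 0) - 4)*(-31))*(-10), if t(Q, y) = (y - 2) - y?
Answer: 1860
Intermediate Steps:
t(Q, y) = -2 (t(Q, y) = (-2 + y) - y = -2)
((-5*t(-2, 0) - 4)*(-31))*(-10) = ((-5*(-2) - 4)*(-31))*(-10) = ((10 - 4)*(-31))*(-10) = (6*(-31))*(-10) = -186*(-10) = 1860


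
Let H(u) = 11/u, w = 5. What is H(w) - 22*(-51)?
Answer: 5621/5 ≈ 1124.2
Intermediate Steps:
H(w) - 22*(-51) = 11/5 - 22*(-51) = 11*(⅕) + 1122 = 11/5 + 1122 = 5621/5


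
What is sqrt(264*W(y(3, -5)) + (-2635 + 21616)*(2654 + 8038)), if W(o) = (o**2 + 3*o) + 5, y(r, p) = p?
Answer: 6*sqrt(5637467) ≈ 14246.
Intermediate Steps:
W(o) = 5 + o**2 + 3*o
sqrt(264*W(y(3, -5)) + (-2635 + 21616)*(2654 + 8038)) = sqrt(264*(5 + (-5)**2 + 3*(-5)) + (-2635 + 21616)*(2654 + 8038)) = sqrt(264*(5 + 25 - 15) + 18981*10692) = sqrt(264*15 + 202944852) = sqrt(3960 + 202944852) = sqrt(202948812) = 6*sqrt(5637467)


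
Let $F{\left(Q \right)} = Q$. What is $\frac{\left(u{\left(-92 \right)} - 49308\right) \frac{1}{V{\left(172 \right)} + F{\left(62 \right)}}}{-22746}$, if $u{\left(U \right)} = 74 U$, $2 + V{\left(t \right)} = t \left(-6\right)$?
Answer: $- \frac{14029}{5527278} \approx -0.0025381$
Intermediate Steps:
$V{\left(t \right)} = -2 - 6 t$ ($V{\left(t \right)} = -2 + t \left(-6\right) = -2 - 6 t$)
$\frac{\left(u{\left(-92 \right)} - 49308\right) \frac{1}{V{\left(172 \right)} + F{\left(62 \right)}}}{-22746} = \frac{\left(74 \left(-92\right) - 49308\right) \frac{1}{\left(-2 - 1032\right) + 62}}{-22746} = \frac{-6808 - 49308}{\left(-2 - 1032\right) + 62} \left(- \frac{1}{22746}\right) = - \frac{56116}{-1034 + 62} \left(- \frac{1}{22746}\right) = - \frac{56116}{-972} \left(- \frac{1}{22746}\right) = \left(-56116\right) \left(- \frac{1}{972}\right) \left(- \frac{1}{22746}\right) = \frac{14029}{243} \left(- \frac{1}{22746}\right) = - \frac{14029}{5527278}$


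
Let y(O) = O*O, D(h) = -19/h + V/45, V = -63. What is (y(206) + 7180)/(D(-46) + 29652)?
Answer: 11411680/6819733 ≈ 1.6733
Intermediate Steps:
D(h) = -7/5 - 19/h (D(h) = -19/h - 63/45 = -19/h - 63*1/45 = -19/h - 7/5 = -7/5 - 19/h)
y(O) = O²
(y(206) + 7180)/(D(-46) + 29652) = (206² + 7180)/((-7/5 - 19/(-46)) + 29652) = (42436 + 7180)/((-7/5 - 19*(-1/46)) + 29652) = 49616/((-7/5 + 19/46) + 29652) = 49616/(-227/230 + 29652) = 49616/(6819733/230) = 49616*(230/6819733) = 11411680/6819733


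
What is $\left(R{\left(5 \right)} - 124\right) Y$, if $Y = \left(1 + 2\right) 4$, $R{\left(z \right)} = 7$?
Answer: $-1404$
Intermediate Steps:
$Y = 12$ ($Y = 3 \cdot 4 = 12$)
$\left(R{\left(5 \right)} - 124\right) Y = \left(7 - 124\right) 12 = \left(-117\right) 12 = -1404$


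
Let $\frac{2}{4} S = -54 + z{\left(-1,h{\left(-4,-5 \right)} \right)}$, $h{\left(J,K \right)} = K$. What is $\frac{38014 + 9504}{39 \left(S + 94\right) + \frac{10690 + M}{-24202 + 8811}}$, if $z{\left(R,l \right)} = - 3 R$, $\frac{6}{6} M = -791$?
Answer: $- \frac{731349538}{4811891} \approx -151.99$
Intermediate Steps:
$M = -791$
$S = -102$ ($S = 2 \left(-54 - -3\right) = 2 \left(-54 + 3\right) = 2 \left(-51\right) = -102$)
$\frac{38014 + 9504}{39 \left(S + 94\right) + \frac{10690 + M}{-24202 + 8811}} = \frac{38014 + 9504}{39 \left(-102 + 94\right) + \frac{10690 - 791}{-24202 + 8811}} = \frac{47518}{39 \left(-8\right) + \frac{9899}{-15391}} = \frac{47518}{-312 + 9899 \left(- \frac{1}{15391}\right)} = \frac{47518}{-312 - \frac{9899}{15391}} = \frac{47518}{- \frac{4811891}{15391}} = 47518 \left(- \frac{15391}{4811891}\right) = - \frac{731349538}{4811891}$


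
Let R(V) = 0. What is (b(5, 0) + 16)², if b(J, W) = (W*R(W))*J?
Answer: 256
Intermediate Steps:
b(J, W) = 0 (b(J, W) = (W*0)*J = 0*J = 0)
(b(5, 0) + 16)² = (0 + 16)² = 16² = 256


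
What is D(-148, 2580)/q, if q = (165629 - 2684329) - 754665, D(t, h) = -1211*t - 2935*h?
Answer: 7393072/3273365 ≈ 2.2586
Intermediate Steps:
D(t, h) = -2935*h - 1211*t
q = -3273365 (q = -2518700 - 754665 = -3273365)
D(-148, 2580)/q = (-2935*2580 - 1211*(-148))/(-3273365) = (-7572300 + 179228)*(-1/3273365) = -7393072*(-1/3273365) = 7393072/3273365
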